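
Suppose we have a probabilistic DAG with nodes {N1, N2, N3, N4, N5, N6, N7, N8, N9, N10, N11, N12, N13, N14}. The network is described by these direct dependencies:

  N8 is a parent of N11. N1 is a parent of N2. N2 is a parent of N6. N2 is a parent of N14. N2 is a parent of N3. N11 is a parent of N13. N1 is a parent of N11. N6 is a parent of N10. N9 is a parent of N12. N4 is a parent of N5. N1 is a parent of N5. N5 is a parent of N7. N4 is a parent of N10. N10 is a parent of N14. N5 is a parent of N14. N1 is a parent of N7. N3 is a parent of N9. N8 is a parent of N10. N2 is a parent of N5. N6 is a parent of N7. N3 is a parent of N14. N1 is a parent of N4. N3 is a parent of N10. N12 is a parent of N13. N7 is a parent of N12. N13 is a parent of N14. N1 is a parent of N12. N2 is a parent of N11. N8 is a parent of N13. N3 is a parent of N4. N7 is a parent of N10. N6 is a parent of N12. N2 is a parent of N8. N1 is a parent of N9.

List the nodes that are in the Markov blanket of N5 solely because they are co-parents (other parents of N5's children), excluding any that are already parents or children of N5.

Children of N5: N7, N14.
  N7: N1, N6
  N14: N2, N3, N10, N13
Excluding nodes already adjacent to N5 (N1, N2, N4, N7, N14), the co-parent-only contribution is {N3, N6, N10, N13}.

{N3, N6, N10, N13}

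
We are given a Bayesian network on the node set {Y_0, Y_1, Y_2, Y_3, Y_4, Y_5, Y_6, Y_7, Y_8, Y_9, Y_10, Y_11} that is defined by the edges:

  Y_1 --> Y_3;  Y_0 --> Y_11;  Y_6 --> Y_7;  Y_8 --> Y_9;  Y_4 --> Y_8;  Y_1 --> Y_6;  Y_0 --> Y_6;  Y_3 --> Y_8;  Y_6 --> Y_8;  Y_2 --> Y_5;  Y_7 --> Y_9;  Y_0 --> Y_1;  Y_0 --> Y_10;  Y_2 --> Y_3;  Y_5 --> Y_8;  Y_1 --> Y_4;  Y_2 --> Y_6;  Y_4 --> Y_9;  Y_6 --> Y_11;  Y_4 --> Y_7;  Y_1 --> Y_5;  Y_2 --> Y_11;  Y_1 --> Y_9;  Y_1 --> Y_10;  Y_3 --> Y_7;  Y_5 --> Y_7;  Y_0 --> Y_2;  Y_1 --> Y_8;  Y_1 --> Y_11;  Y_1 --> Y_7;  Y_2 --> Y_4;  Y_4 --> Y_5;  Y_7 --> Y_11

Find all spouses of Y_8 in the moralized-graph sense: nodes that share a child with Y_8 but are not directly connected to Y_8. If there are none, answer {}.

Children of Y_8: Y_9.
  Y_9's other parents are Y_1, Y_4, Y_7.
Excluding nodes already adjacent to Y_8 (Y_1, Y_3, Y_4, Y_5, Y_6, Y_9), the co-parent-only contribution is {Y_7}.

{Y_7}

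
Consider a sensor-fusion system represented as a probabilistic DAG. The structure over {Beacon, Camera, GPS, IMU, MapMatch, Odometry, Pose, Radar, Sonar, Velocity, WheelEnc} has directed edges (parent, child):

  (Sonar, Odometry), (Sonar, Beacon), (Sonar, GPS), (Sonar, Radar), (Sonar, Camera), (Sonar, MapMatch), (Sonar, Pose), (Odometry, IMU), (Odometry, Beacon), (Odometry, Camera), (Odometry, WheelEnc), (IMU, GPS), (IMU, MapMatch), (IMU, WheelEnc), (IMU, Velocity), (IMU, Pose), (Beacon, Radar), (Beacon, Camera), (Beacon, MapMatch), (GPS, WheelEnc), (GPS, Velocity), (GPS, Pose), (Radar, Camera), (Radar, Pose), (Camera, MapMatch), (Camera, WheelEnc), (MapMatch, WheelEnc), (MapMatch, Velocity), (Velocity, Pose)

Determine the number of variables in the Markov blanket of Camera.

By definition, MB(Camera) is built from Camera's parents, Camera's children, and the co-parents of Camera.
Pa(Camera) = {Beacon, Odometry, Radar, Sonar}.
Camera has children MapMatch, WheelEnc.
Parents of each child, excluding Camera:
  parents(MapMatch) \ {Camera} = {Beacon, IMU, Sonar}.
  parents(WheelEnc) \ {Camera} = {GPS, IMU, MapMatch, Odometry}.
MB(Camera) = {Beacon, GPS, IMU, MapMatch, Odometry, Radar, Sonar, WheelEnc}, which has 8 nodes.

8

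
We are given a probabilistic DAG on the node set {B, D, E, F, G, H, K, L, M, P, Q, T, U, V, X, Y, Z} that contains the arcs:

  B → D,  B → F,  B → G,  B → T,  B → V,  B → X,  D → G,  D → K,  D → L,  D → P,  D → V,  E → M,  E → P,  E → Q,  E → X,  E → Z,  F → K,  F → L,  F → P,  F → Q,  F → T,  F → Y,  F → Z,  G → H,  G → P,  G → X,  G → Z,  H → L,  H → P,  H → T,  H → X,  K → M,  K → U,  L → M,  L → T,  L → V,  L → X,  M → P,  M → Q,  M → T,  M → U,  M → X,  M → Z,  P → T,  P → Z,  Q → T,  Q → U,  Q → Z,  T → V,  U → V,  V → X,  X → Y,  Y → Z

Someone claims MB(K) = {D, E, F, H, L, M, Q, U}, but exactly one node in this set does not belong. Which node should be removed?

The Markov blanket of a node is its parents, its children, and the other parents of its children.
Parents of K: D, F.
Children of K: M, U.
Parents of each child, excluding K:
  M also has parents E, L.
  U's other parents are M, Q.
MB(K) = {D, E, F, L, M, Q, U}.
H is neither a parent, child, nor co-parent of K, so it does not belong.

H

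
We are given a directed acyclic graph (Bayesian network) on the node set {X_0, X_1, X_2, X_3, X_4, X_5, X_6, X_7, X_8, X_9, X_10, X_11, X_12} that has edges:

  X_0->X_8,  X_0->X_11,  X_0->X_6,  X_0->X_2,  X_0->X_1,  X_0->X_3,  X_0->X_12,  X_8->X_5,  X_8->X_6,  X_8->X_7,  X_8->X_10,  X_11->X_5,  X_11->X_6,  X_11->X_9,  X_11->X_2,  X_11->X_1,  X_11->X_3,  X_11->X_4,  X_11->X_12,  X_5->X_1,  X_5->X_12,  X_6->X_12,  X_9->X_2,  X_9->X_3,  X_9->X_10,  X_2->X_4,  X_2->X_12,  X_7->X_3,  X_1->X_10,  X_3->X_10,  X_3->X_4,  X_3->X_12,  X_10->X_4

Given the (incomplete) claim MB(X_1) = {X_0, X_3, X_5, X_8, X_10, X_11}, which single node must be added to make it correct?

X_9

X_1's parents: X_0, X_5, X_11.
Children of X_1: X_10.
For each child, the remaining parents (spouses of X_1):
  parents(X_10) \ {X_1} = {X_3, X_8, X_9}.
MB(X_1) = {X_0, X_3, X_5, X_8, X_9, X_10, X_11}.
Comparing with the claimed set, X_9 is missing.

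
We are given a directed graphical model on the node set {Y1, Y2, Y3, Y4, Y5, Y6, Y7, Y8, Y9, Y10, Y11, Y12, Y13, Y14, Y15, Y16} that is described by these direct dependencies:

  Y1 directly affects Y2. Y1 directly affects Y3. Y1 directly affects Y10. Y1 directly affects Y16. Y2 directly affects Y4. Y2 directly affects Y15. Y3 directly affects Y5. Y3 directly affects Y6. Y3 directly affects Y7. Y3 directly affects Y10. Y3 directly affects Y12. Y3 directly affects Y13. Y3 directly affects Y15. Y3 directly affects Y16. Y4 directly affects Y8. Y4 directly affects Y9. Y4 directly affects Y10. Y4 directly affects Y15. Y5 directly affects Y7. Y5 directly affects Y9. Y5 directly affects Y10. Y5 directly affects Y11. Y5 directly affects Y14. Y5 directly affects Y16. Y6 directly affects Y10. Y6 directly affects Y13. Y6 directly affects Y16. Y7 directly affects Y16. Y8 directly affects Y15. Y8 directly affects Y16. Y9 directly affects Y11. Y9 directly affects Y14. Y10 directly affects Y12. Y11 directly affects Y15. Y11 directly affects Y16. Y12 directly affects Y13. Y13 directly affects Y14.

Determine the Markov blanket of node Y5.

{Y1, Y3, Y4, Y6, Y7, Y8, Y9, Y10, Y11, Y13, Y14, Y16}

Recall MB(v) = parents ∪ children ∪ spouses, where spouses are the other parents of v's children.
Pa(Y5) = {Y3}.
Y5 has children Y7, Y9, Y10, Y11, Y14, Y16.
For each child, the remaining parents (spouses of Y5):
  Y7 also has parent Y3.
  Y9 also has parent Y4.
  parents(Y10) \ {Y5} = {Y1, Y3, Y4, Y6}.
  Y11 also has parent Y9.
  Y14's other parents are Y9, Y13.
  parents(Y16) \ {Y5} = {Y1, Y3, Y6, Y7, Y8, Y11}.
Union: {Y3} ∪ {Y7, Y9, Y10, Y11, Y14, Y16} ∪ {Y1, Y3, Y4, Y6, Y7, Y8, Y9, Y11, Y13} = {Y1, Y3, Y4, Y6, Y7, Y8, Y9, Y10, Y11, Y13, Y14, Y16}.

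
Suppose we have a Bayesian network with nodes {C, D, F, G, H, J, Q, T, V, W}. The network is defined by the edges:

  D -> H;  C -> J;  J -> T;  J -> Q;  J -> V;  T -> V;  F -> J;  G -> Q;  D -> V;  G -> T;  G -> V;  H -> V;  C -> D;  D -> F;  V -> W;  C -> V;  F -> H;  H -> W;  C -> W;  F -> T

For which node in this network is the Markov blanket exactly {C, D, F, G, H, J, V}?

The target node must have every member of {C, D, F, G, H, J, V} as a parent, child, or co-parent, and no others.
Parents of T: F, G, J; children: V; co-parents: C, D, G, H, J.
These exactly cover the given set, so the node is T.

T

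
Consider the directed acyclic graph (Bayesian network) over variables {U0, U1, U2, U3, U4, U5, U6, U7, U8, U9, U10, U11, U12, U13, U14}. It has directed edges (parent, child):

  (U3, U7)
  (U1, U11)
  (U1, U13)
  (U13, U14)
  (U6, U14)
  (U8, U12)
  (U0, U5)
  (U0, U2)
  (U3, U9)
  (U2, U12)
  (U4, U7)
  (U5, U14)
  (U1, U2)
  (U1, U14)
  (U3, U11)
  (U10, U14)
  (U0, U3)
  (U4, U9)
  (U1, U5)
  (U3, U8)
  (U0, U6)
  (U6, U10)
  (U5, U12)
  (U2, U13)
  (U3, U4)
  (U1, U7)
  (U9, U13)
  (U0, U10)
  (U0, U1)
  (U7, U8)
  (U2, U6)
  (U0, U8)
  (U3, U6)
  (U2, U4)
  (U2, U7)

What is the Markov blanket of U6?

By definition, MB(U6) is built from U6's parents, U6's children, and the co-parents of U6.
U6 has parents U0, U2, U3.
U6 has children U10, U14.
Co-parents of U6 (other parents of its children):
  parents(U10) \ {U6} = {U0}.
  U14 also has parents U1, U5, U10, U13.
So the Markov blanket of U6 is {U0, U1, U2, U3, U5, U10, U13, U14}.

{U0, U1, U2, U3, U5, U10, U13, U14}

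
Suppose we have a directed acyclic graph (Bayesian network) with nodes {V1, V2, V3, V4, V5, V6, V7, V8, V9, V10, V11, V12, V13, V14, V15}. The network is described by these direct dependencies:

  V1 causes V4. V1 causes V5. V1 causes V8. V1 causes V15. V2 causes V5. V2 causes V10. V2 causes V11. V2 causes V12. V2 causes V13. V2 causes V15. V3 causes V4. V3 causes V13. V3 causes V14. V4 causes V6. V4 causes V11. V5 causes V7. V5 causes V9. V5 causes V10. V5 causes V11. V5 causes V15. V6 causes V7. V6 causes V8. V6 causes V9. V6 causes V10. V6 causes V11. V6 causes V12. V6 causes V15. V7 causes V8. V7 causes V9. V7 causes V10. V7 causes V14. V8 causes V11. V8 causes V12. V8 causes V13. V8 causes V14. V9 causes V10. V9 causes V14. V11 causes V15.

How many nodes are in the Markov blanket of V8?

12

Pa(V8) = {V1, V6, V7}.
Ch(V8) = {V11, V12, V13, V14}.
Parents of each child, excluding V8:
  V11: V2, V4, V5, V6
  V12: V2, V6
  V13: V2, V3
  V14: V3, V7, V9
MB(V8) = {V1, V2, V3, V4, V5, V6, V7, V9, V11, V12, V13, V14}, which has 12 nodes.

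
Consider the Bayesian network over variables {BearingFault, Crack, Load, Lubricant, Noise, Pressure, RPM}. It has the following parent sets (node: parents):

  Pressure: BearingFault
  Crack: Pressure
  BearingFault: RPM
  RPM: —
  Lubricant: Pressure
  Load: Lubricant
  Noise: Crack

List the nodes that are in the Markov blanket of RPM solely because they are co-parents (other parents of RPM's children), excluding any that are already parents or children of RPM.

{}

Children of RPM: BearingFault.
  BearingFault: —
Excluding nodes already adjacent to RPM (BearingFault), the co-parent-only contribution is {}.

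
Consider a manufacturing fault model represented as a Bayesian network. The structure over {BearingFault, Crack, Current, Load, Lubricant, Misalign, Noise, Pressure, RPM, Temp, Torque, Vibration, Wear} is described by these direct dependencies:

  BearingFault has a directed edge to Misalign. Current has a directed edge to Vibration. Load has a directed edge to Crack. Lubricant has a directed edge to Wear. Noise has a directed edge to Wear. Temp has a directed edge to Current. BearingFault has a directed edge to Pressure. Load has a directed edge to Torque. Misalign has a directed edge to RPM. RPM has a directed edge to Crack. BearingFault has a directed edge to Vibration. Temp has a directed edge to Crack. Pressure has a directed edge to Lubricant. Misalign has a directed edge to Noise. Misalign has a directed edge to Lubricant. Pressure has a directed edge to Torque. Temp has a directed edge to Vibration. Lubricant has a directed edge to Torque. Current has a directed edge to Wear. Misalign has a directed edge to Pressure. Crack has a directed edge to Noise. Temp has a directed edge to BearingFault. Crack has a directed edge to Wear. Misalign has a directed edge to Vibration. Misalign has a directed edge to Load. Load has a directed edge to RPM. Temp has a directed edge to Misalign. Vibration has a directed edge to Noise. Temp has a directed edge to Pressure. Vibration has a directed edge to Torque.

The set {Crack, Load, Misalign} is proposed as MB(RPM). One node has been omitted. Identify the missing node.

Temp

By definition, MB(RPM) is built from RPM's parents, RPM's children, and the co-parents of RPM.
RPM has parents Load, Misalign.
RPM's children: Crack.
For each child, the remaining parents (spouses of RPM):
  Crack's other parents are Load, Temp.
MB(RPM) = {Crack, Load, Misalign, Temp}.
Comparing with the claimed set, Temp is missing.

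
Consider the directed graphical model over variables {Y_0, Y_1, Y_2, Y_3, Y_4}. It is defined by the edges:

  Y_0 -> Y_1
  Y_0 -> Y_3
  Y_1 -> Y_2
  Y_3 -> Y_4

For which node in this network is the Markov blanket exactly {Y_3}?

Y_4

The target node must have every member of {Y_3} as a parent, child, or co-parent, and no others.
Parents of Y_4: Y_3; children: none; co-parents: none.
These exactly cover the given set, so the node is Y_4.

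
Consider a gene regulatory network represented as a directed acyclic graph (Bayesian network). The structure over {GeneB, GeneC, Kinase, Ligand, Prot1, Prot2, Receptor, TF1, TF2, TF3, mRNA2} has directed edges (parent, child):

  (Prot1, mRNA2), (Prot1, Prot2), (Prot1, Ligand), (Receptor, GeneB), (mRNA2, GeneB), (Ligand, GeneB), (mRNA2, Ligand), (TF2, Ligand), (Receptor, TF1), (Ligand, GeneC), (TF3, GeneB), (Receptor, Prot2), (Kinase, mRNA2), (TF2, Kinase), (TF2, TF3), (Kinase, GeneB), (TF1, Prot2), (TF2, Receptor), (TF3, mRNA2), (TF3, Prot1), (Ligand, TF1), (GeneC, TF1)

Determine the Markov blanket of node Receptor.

{GeneB, GeneC, Kinase, Ligand, Prot1, Prot2, TF1, TF2, TF3, mRNA2}

By definition, MB(Receptor) is built from Receptor's parents, Receptor's children, and the co-parents of Receptor.
Receptor's children: GeneB, Prot2, TF1.
Parents of Receptor: TF2.
Co-parents of Receptor (other parents of its children):
  parents(TF1) \ {Receptor} = {GeneC, Ligand}.
  Prot2's other parents are Prot1, TF1.
  GeneB also has parents Kinase, Ligand, TF3, mRNA2.
Union: {TF2} ∪ {GeneB, Prot2, TF1} ∪ {GeneC, Kinase, Ligand, Prot1, TF1, TF3, mRNA2} = {GeneB, GeneC, Kinase, Ligand, Prot1, Prot2, TF1, TF2, TF3, mRNA2}.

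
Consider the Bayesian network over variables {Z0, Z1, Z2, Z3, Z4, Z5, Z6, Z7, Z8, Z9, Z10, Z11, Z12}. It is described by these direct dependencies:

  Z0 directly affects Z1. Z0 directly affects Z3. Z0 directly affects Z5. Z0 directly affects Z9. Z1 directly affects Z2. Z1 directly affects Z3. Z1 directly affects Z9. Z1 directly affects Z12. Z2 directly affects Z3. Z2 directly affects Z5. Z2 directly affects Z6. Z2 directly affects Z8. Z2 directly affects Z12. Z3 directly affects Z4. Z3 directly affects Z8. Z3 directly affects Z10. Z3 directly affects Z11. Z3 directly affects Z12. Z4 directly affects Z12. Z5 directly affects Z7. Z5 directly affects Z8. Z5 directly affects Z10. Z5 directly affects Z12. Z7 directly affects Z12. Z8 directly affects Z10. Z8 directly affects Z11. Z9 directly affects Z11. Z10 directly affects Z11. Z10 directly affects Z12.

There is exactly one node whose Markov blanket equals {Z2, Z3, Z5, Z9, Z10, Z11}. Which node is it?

Z8

The target node must have every member of {Z2, Z3, Z5, Z9, Z10, Z11} as a parent, child, or co-parent, and no others.
Parents of Z8: Z2, Z3, Z5; children: Z10, Z11; co-parents: Z3, Z5, Z9, Z10.
These exactly cover the given set, so the node is Z8.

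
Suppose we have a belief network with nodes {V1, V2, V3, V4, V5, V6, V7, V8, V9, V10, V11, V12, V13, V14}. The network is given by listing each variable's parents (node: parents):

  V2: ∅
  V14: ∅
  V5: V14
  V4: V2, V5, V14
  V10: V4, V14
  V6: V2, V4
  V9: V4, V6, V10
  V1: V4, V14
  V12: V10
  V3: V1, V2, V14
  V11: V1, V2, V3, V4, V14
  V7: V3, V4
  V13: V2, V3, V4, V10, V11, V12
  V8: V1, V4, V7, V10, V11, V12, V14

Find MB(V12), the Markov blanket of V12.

{V1, V2, V3, V4, V7, V8, V10, V11, V13, V14}

Recall MB(v) = parents ∪ children ∪ spouses, where spouses are the other parents of v's children.
Parents of V12: V10.
Ch(V12) = {V8, V13}.
Co-parents of V12 (other parents of its children):
  V13: V2, V3, V4, V10, V11
  V8: V1, V4, V7, V10, V11, V14
Union: {V10} ∪ {V8, V13} ∪ {V1, V2, V3, V4, V7, V10, V11, V14} = {V1, V2, V3, V4, V7, V8, V10, V11, V13, V14}.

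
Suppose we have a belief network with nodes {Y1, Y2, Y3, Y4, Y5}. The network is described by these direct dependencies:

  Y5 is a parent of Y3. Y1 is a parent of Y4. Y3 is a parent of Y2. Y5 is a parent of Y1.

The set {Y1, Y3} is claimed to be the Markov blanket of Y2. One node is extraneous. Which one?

Y1

Y2 has parent Y3.
Ch(Y2) = {}.
With no children, Y2 has no spouses; the co-parent set is empty.
MB(Y2) = {Y3}.
Y1 is neither a parent, child, nor co-parent of Y2, so it does not belong.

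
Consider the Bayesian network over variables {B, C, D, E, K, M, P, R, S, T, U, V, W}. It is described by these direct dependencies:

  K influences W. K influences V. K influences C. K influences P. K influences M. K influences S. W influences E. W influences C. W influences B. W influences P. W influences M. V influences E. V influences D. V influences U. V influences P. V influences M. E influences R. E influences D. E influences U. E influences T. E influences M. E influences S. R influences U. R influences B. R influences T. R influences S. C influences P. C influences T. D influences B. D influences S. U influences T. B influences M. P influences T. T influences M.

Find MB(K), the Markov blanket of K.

Ch(K) = {C, M, P, S, V, W}.
K's parents: none.
Parents of each child, excluding K:
  W: no additional parents.
  V has no other parent.
  C also has parent W.
  P's other parents are C, V, W.
  M also has parents B, E, T, V, W.
  S's other parents are D, E, R.
Taking the union gives {B, C, D, E, M, P, R, S, T, V, W}.

{B, C, D, E, M, P, R, S, T, V, W}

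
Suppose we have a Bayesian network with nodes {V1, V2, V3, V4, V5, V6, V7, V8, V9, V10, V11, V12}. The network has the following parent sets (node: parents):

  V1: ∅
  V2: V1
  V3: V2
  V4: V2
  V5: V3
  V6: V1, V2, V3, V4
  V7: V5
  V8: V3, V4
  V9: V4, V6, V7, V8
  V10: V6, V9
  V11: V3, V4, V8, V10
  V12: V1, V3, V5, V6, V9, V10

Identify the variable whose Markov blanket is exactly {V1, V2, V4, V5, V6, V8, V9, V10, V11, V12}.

The target node must have every member of {V1, V2, V4, V5, V6, V8, V9, V10, V11, V12} as a parent, child, or co-parent, and no others.
Parents of V3: V2; children: V5, V6, V8, V11, V12; co-parents: V1, V2, V4, V5, V6, V8, V9, V10.
These exactly cover the given set, so the node is V3.

V3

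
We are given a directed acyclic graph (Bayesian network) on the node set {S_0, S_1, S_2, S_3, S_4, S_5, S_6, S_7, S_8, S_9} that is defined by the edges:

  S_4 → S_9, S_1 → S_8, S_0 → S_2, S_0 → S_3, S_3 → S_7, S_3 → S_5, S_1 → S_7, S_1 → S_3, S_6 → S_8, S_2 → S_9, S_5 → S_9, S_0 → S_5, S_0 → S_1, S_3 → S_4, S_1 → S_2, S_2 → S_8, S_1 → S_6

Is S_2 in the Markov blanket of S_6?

S_2 is a co-parent of S_6: both are parents of S_8.
So S_2 ∈ MB(S_6).

Yes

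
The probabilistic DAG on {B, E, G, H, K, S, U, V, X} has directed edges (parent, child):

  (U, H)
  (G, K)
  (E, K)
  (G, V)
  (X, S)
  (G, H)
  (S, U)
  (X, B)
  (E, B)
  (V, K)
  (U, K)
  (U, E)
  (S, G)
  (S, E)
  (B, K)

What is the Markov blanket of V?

{B, E, G, K, U}

Parents of V: G.
V's children: K.
Co-parents of V (other parents of its children):
  K also has parents B, E, G, U.
Union: {G} ∪ {K} ∪ {B, E, G, U} = {B, E, G, K, U}.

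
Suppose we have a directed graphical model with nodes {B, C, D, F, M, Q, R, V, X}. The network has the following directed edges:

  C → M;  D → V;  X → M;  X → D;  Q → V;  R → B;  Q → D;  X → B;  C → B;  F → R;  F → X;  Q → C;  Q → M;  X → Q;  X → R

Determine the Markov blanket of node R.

R's parents: F, X.
Ch(R) = {B}.
Other parents of R's children:
  B's other parents are C, X.
So the Markov blanket of R is {B, C, F, X}.

{B, C, F, X}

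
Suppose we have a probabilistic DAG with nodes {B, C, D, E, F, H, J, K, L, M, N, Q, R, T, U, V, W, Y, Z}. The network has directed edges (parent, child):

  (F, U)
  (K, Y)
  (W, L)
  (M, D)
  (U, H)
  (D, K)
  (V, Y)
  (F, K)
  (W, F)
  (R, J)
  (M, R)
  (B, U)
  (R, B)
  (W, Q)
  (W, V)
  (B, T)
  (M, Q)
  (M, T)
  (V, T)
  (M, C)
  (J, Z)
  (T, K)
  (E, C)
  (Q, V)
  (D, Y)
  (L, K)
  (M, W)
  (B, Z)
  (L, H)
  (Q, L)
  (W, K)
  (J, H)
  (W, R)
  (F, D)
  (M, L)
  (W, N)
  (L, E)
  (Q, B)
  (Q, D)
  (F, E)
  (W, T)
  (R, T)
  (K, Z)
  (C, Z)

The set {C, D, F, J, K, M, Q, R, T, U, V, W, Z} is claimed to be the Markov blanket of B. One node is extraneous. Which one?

D

By definition, MB(B) is built from B's parents, B's children, and the co-parents of B.
Parents of B: Q, R.
B's children: T, U, Z.
Co-parents of B (other parents of its children):
  parents(T) \ {B} = {M, R, V, W}.
  U's other parent is F.
  Z also has parents C, J, K.
MB(B) = {C, F, J, K, M, Q, R, T, U, V, W, Z}.
D is neither a parent, child, nor co-parent of B, so it does not belong.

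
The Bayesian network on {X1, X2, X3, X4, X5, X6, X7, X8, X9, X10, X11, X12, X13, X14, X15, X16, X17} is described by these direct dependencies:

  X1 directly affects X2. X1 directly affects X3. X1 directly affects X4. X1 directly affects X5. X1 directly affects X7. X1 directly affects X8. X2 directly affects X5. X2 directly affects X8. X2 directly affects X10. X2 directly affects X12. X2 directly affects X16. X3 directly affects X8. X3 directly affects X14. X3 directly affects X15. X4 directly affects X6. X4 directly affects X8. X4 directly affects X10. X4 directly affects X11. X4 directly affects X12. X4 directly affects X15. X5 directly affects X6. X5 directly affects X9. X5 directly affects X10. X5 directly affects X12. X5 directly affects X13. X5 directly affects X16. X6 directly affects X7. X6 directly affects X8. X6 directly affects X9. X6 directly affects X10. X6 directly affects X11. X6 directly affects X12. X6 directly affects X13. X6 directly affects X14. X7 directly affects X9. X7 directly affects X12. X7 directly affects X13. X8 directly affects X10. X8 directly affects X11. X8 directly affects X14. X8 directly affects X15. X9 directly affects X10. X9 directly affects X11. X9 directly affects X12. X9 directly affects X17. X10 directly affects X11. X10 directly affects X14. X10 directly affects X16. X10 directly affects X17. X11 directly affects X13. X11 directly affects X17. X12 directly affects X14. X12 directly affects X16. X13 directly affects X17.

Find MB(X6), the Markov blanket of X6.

{X1, X2, X3, X4, X5, X7, X8, X9, X10, X11, X12, X13, X14}

A node's Markov blanket = Pa ∪ Ch ∪ (parents of Ch other than the node itself).
Ch(X6) = {X7, X8, X9, X10, X11, X12, X13, X14}.
Pa(X6) = {X4, X5}.
For each child, the remaining parents (spouses of X6):
  X7's other parent is X1.
  X8 also has parents X1, X2, X3, X4.
  X9's other parents are X5, X7.
  parents(X10) \ {X6} = {X2, X4, X5, X8, X9}.
  parents(X11) \ {X6} = {X4, X8, X9, X10}.
  X12 also has parents X2, X4, X5, X7, X9.
  parents(X13) \ {X6} = {X5, X7, X11}.
  parents(X14) \ {X6} = {X3, X8, X10, X12}.
Union: {X4, X5} ∪ {X7, X8, X9, X10, X11, X12, X13, X14} ∪ {X1, X2, X3, X4, X5, X7, X8, X9, X10, X11, X12} = {X1, X2, X3, X4, X5, X7, X8, X9, X10, X11, X12, X13, X14}.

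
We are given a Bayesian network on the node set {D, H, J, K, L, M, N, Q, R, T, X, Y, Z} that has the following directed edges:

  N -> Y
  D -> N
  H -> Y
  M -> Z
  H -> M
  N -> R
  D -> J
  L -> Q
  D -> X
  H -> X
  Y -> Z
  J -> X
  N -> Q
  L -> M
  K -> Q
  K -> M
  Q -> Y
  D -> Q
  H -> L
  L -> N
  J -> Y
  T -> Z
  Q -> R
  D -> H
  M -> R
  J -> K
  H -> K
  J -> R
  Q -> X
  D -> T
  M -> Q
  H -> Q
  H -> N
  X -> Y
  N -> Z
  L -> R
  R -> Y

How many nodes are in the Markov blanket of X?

7

The Markov blanket of a node is its parents, its children, and the other parents of its children.
Pa(X) = {D, H, J, Q}.
X's children: Y.
Parents of each child, excluding X:
  Y: H, J, N, Q, R
MB(X) = {D, H, J, N, Q, R, Y}, which has 7 nodes.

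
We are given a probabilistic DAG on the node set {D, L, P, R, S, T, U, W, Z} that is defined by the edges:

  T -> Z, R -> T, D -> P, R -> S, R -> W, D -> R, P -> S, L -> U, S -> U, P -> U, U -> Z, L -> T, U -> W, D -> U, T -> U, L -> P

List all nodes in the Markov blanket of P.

A node's Markov blanket = Pa ∪ Ch ∪ (parents of Ch other than the node itself).
P's children: S, U.
P's parents: D, L.
Other parents of P's children:
  S: R
  U: D, L, S, T
MB(P) = {D, L, R, S, T, U}.

{D, L, R, S, T, U}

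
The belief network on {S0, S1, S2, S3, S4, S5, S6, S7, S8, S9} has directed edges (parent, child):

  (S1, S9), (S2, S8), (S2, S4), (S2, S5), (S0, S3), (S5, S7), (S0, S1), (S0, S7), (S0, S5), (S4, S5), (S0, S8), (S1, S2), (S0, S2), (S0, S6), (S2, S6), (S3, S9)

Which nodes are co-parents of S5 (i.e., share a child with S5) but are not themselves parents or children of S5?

{}

Children of S5: S7.
  S7 also has parent S0.
Excluding nodes already adjacent to S5 (S0, S2, S4, S7), the co-parent-only contribution is {}.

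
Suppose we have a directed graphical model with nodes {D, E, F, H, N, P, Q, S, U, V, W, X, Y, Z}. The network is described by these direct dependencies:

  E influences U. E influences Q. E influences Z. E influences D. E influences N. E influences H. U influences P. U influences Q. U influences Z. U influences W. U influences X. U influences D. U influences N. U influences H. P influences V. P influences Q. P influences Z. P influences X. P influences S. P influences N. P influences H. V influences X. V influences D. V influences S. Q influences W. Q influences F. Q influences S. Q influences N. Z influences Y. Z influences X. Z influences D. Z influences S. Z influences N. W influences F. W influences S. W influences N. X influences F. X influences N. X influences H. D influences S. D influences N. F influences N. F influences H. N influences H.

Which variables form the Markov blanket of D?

Parents of D: E, U, V, Z.
D's children: N, S.
For each child, the remaining parents (spouses of D):
  S: P, Q, V, W, Z
  N: E, F, P, Q, U, W, X, Z
Union: {E, U, V, Z} ∪ {N, S} ∪ {E, F, P, Q, U, V, W, X, Z} = {E, F, N, P, Q, S, U, V, W, X, Z}.

{E, F, N, P, Q, S, U, V, W, X, Z}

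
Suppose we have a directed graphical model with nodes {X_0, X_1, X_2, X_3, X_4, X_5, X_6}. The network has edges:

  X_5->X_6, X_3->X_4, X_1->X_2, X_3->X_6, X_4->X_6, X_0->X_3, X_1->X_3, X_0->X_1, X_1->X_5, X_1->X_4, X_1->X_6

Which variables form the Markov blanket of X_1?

A node's Markov blanket = Pa ∪ Ch ∪ (parents of Ch other than the node itself).
Parents of X_1: X_0.
X_1's children: X_2, X_3, X_4, X_5, X_6.
For each child, the remaining parents (spouses of X_1):
  X_2: —
  X_3: X_0
  X_4: X_3
  X_5: —
  X_6: X_3, X_4, X_5
Taking the union gives {X_0, X_2, X_3, X_4, X_5, X_6}.

{X_0, X_2, X_3, X_4, X_5, X_6}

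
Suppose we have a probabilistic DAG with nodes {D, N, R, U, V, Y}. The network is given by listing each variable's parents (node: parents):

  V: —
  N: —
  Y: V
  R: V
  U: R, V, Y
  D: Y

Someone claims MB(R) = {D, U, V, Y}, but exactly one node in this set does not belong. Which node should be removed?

D

Ch(R) = {U}.
R's parents: V.
Other parents of R's children:
  U's other parents are V, Y.
MB(R) = {U, V, Y}.
D is neither a parent, child, nor co-parent of R, so it does not belong.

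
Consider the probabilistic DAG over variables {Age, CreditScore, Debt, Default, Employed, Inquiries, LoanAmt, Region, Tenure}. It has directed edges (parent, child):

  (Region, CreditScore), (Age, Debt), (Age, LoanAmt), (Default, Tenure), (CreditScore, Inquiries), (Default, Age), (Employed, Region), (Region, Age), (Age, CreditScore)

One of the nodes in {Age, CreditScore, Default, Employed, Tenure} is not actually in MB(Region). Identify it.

Tenure

Recall MB(v) = parents ∪ children ∪ spouses, where spouses are the other parents of v's children.
Pa(Region) = {Employed}.
Ch(Region) = {Age, CreditScore}.
Parents of each child, excluding Region:
  Age also has parent Default.
  parents(CreditScore) \ {Region} = {Age}.
MB(Region) = {Age, CreditScore, Default, Employed}.
Tenure is neither a parent, child, nor co-parent of Region, so it does not belong.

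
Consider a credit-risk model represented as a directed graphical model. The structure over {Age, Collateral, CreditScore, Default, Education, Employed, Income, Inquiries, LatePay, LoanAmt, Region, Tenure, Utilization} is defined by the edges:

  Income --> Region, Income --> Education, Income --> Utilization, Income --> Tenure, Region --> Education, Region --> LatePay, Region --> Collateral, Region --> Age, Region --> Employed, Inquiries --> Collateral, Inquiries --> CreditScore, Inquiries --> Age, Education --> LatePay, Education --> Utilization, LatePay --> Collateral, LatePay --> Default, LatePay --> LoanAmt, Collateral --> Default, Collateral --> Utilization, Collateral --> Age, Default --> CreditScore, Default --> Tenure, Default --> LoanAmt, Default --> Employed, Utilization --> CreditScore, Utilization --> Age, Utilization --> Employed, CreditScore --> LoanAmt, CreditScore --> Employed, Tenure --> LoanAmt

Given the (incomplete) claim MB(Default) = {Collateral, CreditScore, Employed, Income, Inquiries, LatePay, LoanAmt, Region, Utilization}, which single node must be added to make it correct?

By definition, MB(Default) is built from Default's parents, Default's children, and the co-parents of Default.
Default's parents: Collateral, LatePay.
Ch(Default) = {CreditScore, Employed, LoanAmt, Tenure}.
Co-parents of Default (other parents of its children):
  parents(CreditScore) \ {Default} = {Inquiries, Utilization}.
  parents(Tenure) \ {Default} = {Income}.
  LoanAmt also has parents CreditScore, LatePay, Tenure.
  Employed also has parents CreditScore, Region, Utilization.
MB(Default) = {Collateral, CreditScore, Employed, Income, Inquiries, LatePay, LoanAmt, Region, Tenure, Utilization}.
Comparing with the claimed set, Tenure is missing.

Tenure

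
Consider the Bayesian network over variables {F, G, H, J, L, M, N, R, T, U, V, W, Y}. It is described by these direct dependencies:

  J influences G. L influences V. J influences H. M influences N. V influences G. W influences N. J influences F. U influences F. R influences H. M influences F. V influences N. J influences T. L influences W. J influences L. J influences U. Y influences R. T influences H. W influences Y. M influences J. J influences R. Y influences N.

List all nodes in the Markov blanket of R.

{H, J, T, Y}

By definition, MB(R) is built from R's parents, R's children, and the co-parents of R.
Ch(R) = {H}.
R's parents: J, Y.
Other parents of R's children:
  H: J, T
MB(R) = {H, J, T, Y}.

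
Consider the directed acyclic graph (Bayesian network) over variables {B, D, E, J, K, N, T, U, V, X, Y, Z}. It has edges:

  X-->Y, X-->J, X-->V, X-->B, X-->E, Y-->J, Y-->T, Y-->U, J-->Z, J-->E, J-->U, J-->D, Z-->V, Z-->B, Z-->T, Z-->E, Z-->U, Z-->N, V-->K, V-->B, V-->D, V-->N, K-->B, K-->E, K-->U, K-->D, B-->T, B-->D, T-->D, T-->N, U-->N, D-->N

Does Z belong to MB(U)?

Z is a parent of U.
So Z ∈ MB(U).

Yes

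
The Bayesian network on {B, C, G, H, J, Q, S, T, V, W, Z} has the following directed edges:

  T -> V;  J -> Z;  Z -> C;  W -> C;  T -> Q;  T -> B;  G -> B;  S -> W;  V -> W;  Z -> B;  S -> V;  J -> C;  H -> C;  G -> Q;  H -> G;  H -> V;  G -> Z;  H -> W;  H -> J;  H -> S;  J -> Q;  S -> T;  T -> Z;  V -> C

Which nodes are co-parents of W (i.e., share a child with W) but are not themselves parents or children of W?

Children of W: C.
  C: H, J, V, Z
Excluding nodes already adjacent to W (C, H, S, V), the co-parent-only contribution is {J, Z}.

{J, Z}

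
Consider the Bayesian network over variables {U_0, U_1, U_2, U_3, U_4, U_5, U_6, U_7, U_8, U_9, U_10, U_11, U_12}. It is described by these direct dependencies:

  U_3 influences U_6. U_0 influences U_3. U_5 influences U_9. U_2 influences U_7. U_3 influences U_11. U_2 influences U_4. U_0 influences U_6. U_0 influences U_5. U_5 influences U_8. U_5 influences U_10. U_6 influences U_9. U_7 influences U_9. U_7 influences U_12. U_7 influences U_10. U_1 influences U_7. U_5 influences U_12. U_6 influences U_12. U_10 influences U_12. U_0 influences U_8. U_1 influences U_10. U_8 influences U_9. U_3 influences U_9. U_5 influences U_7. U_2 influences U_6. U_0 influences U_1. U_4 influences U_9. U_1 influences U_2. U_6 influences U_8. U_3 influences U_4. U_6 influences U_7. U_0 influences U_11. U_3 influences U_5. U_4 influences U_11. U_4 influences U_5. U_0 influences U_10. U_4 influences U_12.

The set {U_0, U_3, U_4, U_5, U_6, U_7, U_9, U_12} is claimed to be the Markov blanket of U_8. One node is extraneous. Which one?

Parents of U_8: U_0, U_5, U_6.
Ch(U_8) = {U_9}.
Co-parents of U_8 (other parents of its children):
  U_9's other parents are U_3, U_4, U_5, U_6, U_7.
MB(U_8) = {U_0, U_3, U_4, U_5, U_6, U_7, U_9}.
U_12 is neither a parent, child, nor co-parent of U_8, so it does not belong.

U_12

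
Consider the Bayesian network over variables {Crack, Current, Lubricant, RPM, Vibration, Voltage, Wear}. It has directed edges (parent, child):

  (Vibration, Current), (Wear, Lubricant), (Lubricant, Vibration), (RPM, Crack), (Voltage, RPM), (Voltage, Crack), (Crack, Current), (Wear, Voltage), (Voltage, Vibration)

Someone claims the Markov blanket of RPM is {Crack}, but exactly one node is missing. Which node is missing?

Recall MB(v) = parents ∪ children ∪ spouses, where spouses are the other parents of v's children.
RPM has parent Voltage.
RPM's children: Crack.
Co-parents of RPM (other parents of its children):
  Crack's other parent is Voltage.
MB(RPM) = {Crack, Voltage}.
Comparing with the claimed set, Voltage is missing.

Voltage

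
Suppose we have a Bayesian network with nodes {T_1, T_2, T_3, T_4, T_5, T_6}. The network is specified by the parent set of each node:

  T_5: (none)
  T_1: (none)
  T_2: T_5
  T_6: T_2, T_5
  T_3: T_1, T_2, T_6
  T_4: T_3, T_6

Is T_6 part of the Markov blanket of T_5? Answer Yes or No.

T_6 is a child of T_5.
So T_6 ∈ MB(T_5).

Yes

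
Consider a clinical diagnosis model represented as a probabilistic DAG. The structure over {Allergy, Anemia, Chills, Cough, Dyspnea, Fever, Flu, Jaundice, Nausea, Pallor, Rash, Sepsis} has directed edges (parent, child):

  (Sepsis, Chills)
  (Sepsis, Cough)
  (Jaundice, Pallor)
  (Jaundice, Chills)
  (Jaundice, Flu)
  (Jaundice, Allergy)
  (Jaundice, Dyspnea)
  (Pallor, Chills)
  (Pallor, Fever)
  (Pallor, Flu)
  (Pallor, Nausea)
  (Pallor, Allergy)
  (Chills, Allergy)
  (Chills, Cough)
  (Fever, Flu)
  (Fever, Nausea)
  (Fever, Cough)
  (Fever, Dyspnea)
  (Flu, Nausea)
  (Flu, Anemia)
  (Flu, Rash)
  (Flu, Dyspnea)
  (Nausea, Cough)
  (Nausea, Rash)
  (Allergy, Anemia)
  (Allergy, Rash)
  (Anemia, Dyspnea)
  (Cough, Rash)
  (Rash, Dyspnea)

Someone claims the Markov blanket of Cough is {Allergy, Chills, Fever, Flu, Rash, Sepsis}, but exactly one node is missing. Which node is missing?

Cough's children: Rash.
Parents of Cough: Chills, Fever, Nausea, Sepsis.
Other parents of Cough's children:
  Rash: Allergy, Flu, Nausea
MB(Cough) = {Allergy, Chills, Fever, Flu, Nausea, Rash, Sepsis}.
Comparing with the claimed set, Nausea is missing.

Nausea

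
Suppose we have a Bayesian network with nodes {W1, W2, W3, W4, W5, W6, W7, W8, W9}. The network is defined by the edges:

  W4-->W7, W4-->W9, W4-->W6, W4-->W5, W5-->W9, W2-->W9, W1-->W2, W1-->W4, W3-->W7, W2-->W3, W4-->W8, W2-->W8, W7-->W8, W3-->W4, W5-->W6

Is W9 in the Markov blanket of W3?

No

Recall MB(v) = parents ∪ children ∪ spouses, where spouses are the other parents of v's children.
W3's parents: W2.
Children of W3: W4, W7.
For each child, the remaining parents (spouses of W3):
  W4: W1
  W7: W4
MB(W3) = {W1, W2, W4, W7}; W9 is not in this set.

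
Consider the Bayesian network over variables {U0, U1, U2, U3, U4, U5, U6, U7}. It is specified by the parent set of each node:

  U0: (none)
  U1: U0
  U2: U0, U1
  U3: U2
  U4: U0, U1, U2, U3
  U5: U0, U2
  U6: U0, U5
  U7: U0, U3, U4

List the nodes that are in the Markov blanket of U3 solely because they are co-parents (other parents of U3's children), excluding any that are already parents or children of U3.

{U0, U1}

Children of U3: U4, U7.
  U4: U0, U1, U2
  U7: U0, U4
Excluding nodes already adjacent to U3 (U2, U4, U7), the co-parent-only contribution is {U0, U1}.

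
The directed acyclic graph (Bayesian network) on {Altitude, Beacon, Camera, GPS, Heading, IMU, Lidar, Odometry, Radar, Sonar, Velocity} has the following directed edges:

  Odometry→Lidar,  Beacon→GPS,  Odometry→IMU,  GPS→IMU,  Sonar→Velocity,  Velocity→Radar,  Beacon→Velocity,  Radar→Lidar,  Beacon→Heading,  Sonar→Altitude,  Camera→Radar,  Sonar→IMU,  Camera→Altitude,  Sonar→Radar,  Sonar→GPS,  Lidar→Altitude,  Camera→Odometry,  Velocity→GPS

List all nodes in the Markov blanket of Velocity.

{Beacon, Camera, GPS, Radar, Sonar}

Parents of Velocity: Beacon, Sonar.
Velocity's children: GPS, Radar.
For each child, the remaining parents (spouses of Velocity):
  parents(Radar) \ {Velocity} = {Camera, Sonar}.
  parents(GPS) \ {Velocity} = {Beacon, Sonar}.
So the Markov blanket of Velocity is {Beacon, Camera, GPS, Radar, Sonar}.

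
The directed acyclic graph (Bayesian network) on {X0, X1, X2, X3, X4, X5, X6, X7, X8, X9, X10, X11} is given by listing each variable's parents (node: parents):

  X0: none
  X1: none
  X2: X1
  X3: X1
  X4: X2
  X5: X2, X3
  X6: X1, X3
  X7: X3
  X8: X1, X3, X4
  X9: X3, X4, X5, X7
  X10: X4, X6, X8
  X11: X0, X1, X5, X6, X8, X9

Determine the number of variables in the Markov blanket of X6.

Recall MB(v) = parents ∪ children ∪ spouses, where spouses are the other parents of v's children.
Parents of X6: X1, X3.
Children of X6: X10, X11.
Other parents of X6's children:
  parents(X10) \ {X6} = {X4, X8}.
  X11's other parents are X0, X1, X5, X8, X9.
MB(X6) = {X0, X1, X3, X4, X5, X8, X9, X10, X11}, which has 9 nodes.

9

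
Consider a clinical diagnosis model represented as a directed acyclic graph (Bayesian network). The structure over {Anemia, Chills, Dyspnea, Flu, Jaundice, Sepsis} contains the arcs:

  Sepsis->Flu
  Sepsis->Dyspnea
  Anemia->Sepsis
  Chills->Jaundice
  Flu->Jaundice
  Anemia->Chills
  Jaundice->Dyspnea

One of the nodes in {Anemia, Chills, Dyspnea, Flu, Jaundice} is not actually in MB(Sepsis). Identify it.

Chills

Recall MB(v) = parents ∪ children ∪ spouses, where spouses are the other parents of v's children.
Parents of Sepsis: Anemia.
Children of Sepsis: Dyspnea, Flu.
Parents of each child, excluding Sepsis:
  Flu has no other parent.
  Dyspnea's other parent is Jaundice.
MB(Sepsis) = {Anemia, Dyspnea, Flu, Jaundice}.
Chills is neither a parent, child, nor co-parent of Sepsis, so it does not belong.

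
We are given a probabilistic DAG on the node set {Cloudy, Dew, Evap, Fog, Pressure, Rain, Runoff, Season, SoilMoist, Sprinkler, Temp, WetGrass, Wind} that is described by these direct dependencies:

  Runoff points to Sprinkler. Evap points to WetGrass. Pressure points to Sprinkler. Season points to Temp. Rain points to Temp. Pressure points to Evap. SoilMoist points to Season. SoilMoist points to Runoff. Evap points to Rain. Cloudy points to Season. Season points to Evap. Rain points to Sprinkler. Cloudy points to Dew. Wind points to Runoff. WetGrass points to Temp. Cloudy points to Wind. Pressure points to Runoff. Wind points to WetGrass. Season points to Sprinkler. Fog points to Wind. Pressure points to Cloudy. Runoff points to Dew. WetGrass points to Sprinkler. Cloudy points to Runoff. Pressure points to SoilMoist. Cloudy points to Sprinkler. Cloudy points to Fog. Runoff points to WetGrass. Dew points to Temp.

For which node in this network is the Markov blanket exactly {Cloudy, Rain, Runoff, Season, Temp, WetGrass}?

Dew

The target node must have every member of {Cloudy, Rain, Runoff, Season, Temp, WetGrass} as a parent, child, or co-parent, and no others.
Parents of Dew: Cloudy, Runoff; children: Temp; co-parents: Rain, Season, WetGrass.
These exactly cover the given set, so the node is Dew.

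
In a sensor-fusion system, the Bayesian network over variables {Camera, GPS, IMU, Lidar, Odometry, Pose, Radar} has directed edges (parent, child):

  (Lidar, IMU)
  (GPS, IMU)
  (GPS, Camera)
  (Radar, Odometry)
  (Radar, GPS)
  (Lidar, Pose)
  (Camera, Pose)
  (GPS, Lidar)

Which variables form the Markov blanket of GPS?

{Camera, IMU, Lidar, Radar}

Pa(GPS) = {Radar}.
GPS has children Camera, IMU, Lidar.
For each child, the remaining parents (spouses of GPS):
  Lidar: no additional parents.
  Camera: no additional parents.
  parents(IMU) \ {GPS} = {Lidar}.
MB(GPS) = {Camera, IMU, Lidar, Radar}.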